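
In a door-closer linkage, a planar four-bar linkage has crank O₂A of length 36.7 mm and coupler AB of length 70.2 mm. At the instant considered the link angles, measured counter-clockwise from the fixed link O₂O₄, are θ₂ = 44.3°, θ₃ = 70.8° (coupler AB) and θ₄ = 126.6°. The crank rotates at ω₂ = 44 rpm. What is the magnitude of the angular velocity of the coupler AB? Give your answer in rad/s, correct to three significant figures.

2.89

ω₂ = 4.608 rad/s (from 44 rpm).
Differentiating the loop-closure r₂e^{iθ₂}+r₃e^{iθ₃}=r₁+r₄e^{iθ₄} gives r₂ω₂e^{iθ₂}+r₃ω₃e^{iθ₃}=r₄ω₄e^{iθ₄}.
Eliminating the other unknown: ω₃ = r₂ω₂ sin(θ₄−θ₂) / [r₃ sin(θ₃−θ₄)].
Numerator sine = +0.99098; denominator sine = -0.82708.
Result = 0.0367·4.608·(+0.99098) / (0.0702·(-0.82708)) = -2.8862 rad/s; magnitude 2.8862 rad/s.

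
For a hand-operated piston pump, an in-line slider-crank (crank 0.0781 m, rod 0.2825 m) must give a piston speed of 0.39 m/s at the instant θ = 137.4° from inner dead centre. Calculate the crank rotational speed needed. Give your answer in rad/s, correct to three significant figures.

9.31

For an in-line slider-crank, |v_piston| = rω|sinθ|·[1 + r cosθ/√(L² − r² sin²θ)].
With r = 0.0781 m, L = 0.2825 m, θ = 137.4°: the bracketed kinematic factor |dx/dθ| = 0.041913 m.
ω = v/|dx/dθ| = 0.39/0.041913 = 9.3051 rad/s.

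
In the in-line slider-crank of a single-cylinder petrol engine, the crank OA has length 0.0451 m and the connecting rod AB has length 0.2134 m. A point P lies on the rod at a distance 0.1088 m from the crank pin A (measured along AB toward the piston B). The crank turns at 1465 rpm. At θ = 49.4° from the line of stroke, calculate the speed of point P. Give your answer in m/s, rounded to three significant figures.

6.04

ω = 153.4 rad/s.  Crank-pin speed |V_A| = rω = 6.919 m/s, perpendicular to OA.
Rod angle: sinφ = −(r/L) sinθ ⇒ φ = -9.234°; ω_rod = −rω cosθ/√(L²−r²sin²θ) = -21.377 rad/s.
V_P = V_A + ω_rod × AP, with AP = 0.1088 m along the rod.
Components: V_Px = −rω sinθ − a·ω_rod·sinφ = -5.6266 m/s;  V_Py = rω cosθ + a·ω_rod·cosφ = +2.207 m/s.
|V_P| = √(V_Px² + V_Py²) = 6.044 m/s.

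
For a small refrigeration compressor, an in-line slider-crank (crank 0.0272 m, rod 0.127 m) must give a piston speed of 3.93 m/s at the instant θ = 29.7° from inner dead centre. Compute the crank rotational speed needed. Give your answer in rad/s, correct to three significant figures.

246

For an in-line slider-crank, |v_piston| = rω|sinθ|·[1 + r cosθ/√(L² − r² sin²θ)].
With r = 0.0272 m, L = 0.127 m, θ = 29.7°: the bracketed kinematic factor |dx/dθ| = 0.015998 m.
ω = v/|dx/dθ| = 3.93/0.015998 = 245.66 rad/s.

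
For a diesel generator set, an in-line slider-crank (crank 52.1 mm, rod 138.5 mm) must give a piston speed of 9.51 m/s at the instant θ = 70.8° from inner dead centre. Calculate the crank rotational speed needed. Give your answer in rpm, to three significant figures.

1630

For an in-line slider-crank, |v_piston| = rω|sinθ|·[1 + r cosθ/√(L² − r² sin²θ)].
With r = 0.0521 m, L = 0.1385 m, θ = 70.8°: the bracketed kinematic factor |dx/dθ| = 0.055714 m.
ω = v/|dx/dθ| = 9.51/0.055714 = 170.69 rad/s.
N = 60ω/(2π) = 1630 rpm.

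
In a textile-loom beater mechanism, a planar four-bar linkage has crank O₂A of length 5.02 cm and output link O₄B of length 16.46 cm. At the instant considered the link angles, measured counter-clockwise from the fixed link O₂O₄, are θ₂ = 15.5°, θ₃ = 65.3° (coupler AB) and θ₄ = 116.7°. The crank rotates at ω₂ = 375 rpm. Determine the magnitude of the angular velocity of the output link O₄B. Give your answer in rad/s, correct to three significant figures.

11.7

ω₂ = 39.27 rad/s (from 375 rpm).
Differentiating the loop-closure r₂e^{iθ₂}+r₃e^{iθ₃}=r₁+r₄e^{iθ₄} gives r₂ω₂e^{iθ₂}+r₃ω₃e^{iθ₃}=r₄ω₄e^{iθ₄}.
Eliminating the other unknown: ω₄ = r₂ω₂ sin(θ₂−θ₃) / [r₄ sin(θ₄−θ₃)].
Numerator sine = -0.76380; denominator sine = +0.78152.
Result = 0.0502·39.27·(-0.76380) / (0.1646·(+0.78152)) = -11.705 rad/s; magnitude 11.705 rad/s.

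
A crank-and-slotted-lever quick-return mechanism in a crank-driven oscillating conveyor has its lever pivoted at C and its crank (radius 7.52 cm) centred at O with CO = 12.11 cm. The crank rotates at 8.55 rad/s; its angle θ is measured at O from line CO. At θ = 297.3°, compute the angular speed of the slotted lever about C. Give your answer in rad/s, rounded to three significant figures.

ω = 8.55 rad/s
Crank pin A relative to C: A = (d + r cosθ, r sinθ); lever angle φ = atan2(r sinθ, d + r cosθ).
Differentiating tanφ: φ̇ = rω(d cosθ + r)/(d² + r² + 2dr cosθ).
d² + r² + 2dr cosθ = |CA|² = 0.0286738 m²;  d cosθ + r = +0.13074 m.
|ω_lever| = |0.0752·8.55·+0.13074| / 0.0286738 = 2.9317 rad/s.

2.93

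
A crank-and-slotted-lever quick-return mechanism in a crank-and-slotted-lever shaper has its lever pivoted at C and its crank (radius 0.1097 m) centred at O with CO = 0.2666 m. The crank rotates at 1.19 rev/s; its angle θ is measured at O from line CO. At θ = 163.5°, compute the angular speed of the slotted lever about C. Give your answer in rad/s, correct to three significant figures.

ω = 7.477 rad/s (from 1.19 rev/s).
Crank pin A relative to C: A = (d + r cosθ, r sinθ); lever angle φ = atan2(r sinθ, d + r cosθ).
Differentiating tanφ: φ̇ = rω(d cosθ + r)/(d² + r² + 2dr cosθ).
d² + r² + 2dr cosθ = |CA|² = 0.0270263 m²;  d cosθ + r = -0.14592 m.
|ω_lever| = |0.1097·7.477·-0.14592| / 0.0270263 = 4.4286 rad/s.

4.43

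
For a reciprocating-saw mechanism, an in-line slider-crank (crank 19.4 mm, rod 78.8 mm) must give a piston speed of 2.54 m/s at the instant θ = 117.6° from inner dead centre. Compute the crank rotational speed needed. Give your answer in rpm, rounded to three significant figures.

1600

For an in-line slider-crank, |v_piston| = rω|sinθ|·[1 + r cosθ/√(L² − r² sin²θ)].
With r = 0.0194 m, L = 0.0788 m, θ = 117.6°: the bracketed kinematic factor |dx/dθ| = 0.015183 m.
ω = v/|dx/dθ| = 2.54/0.015183 = 167.29 rad/s.
N = 60ω/(2π) = 1597.5 rpm.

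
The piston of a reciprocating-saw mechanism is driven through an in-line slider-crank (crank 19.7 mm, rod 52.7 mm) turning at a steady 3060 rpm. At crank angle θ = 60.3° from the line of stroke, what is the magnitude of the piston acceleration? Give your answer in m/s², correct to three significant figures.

ω = 2π·3060/60 = 320.4 rad/s
x(θ) = r cosθ + √(L² − r² sin²θ); with ω constant, a = ω²·d²x/dθ².
d²x/dθ² = −r cosθ − r²(cos2θ)/√u − r⁴ sin²2θ/(4u^{3/2}),  u = L² − r² sin²θ = 0.00248447 m².
Substituting r = 0.0197 m, L = 0.0527 m, θ = 60.3°: d²x/dθ² = -0.0060224 m.
a = ω²·d²x/dθ² = (320.4)²·(-0.0060224) = -618.4 m/s²;  |a| = 618.4 m/s².

618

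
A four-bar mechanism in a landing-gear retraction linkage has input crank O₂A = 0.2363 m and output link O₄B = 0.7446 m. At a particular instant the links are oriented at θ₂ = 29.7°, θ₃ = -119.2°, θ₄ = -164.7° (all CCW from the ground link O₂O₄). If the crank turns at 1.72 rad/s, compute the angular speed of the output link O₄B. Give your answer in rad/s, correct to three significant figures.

0.395

ω₂ = 1.72 rad/s
Differentiating the loop-closure r₂e^{iθ₂}+r₃e^{iθ₃}=r₁+r₄e^{iθ₄} gives r₂ω₂e^{iθ₂}+r₃ω₃e^{iθ₃}=r₄ω₄e^{iθ₄}.
Eliminating the other unknown: ω₄ = r₂ω₂ sin(θ₂−θ₃) / [r₄ sin(θ₄−θ₃)].
Numerator sine = +0.51653; denominator sine = -0.71325.
Result = 0.2363·1.72·(+0.51653) / (0.7446·(-0.71325)) = -0.3953 rad/s; magnitude 0.3953 rad/s.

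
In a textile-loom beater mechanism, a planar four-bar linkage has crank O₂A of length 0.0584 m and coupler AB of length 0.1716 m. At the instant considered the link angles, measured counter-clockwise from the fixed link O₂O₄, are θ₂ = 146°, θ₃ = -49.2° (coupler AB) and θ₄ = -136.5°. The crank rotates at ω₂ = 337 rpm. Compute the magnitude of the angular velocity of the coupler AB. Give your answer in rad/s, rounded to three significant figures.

11.7

ω₂ = 35.29 rad/s (from 337 rpm).
Differentiating the loop-closure r₂e^{iθ₂}+r₃e^{iθ₃}=r₁+r₄e^{iθ₄} gives r₂ω₂e^{iθ₂}+r₃ω₃e^{iθ₃}=r₄ω₄e^{iθ₄}.
Eliminating the other unknown: ω₃ = r₂ω₂ sin(θ₄−θ₂) / [r₃ sin(θ₃−θ₄)].
Numerator sine = +0.97630; denominator sine = +0.99889.
Result = 0.0584·35.29·(+0.97630) / (0.1716·(+0.99889)) = +11.739 rad/s; magnitude 11.739 rad/s.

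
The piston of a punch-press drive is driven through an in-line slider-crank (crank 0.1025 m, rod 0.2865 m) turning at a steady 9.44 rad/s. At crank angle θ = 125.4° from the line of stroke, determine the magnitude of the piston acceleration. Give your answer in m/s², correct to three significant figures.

6.31

ω = 9.44 rad/s
x(θ) = r cosθ + √(L² − r² sin²θ); with ω constant, a = ω²·d²x/dθ².
d²x/dθ² = −r cosθ − r²(cos2θ)/√u − r⁴ sin²2θ/(4u^{3/2}),  u = L² − r² sin²θ = 0.0751015 m².
Substituting r = 0.1025 m, L = 0.2865 m, θ = 125.4°: d²x/dθ² = +0.070788 m.
a = ω²·d²x/dθ² = (9.44)²·(+0.070788) = +6.3082 m/s²;  |a| = 6.3082 m/s².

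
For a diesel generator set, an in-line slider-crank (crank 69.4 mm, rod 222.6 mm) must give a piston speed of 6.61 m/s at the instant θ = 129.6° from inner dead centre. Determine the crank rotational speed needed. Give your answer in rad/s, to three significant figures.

155

For an in-line slider-crank, |v_piston| = rω|sinθ|·[1 + r cosθ/√(L² − r² sin²θ)].
With r = 0.0694 m, L = 0.2226 m, θ = 129.6°: the bracketed kinematic factor |dx/dθ| = 0.042526 m.
ω = v/|dx/dθ| = 6.61/0.042526 = 155.43 rad/s.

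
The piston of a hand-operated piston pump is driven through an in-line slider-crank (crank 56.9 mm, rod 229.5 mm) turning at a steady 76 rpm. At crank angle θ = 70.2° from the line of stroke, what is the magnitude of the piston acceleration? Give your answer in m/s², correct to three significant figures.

ω = 2π·76/60 = 7.959 rad/s
x(θ) = r cosθ + √(L² − r² sin²θ); with ω constant, a = ω²·d²x/dθ².
d²x/dθ² = −r cosθ − r²(cos2θ)/√u − r⁴ sin²2θ/(4u^{3/2}),  u = L² − r² sin²θ = 0.0498041 m².
Substituting r = 0.0569 m, L = 0.2295 m, θ = 70.2°: d²x/dθ² = -0.0081918 m.
a = ω²·d²x/dθ² = (7.959)²·(-0.0081918) = -0.51888 m/s²;  |a| = 0.51888 m/s².

0.519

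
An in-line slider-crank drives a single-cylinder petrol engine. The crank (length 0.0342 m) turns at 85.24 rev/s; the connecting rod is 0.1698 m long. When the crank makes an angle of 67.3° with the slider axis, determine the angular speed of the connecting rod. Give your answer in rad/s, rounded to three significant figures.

42.4

ω = 535.6 rad/s (converted from 85.24 rev/s).
The rod makes angle φ with the slider axis where L sinφ = r sinθ; differentiating, L cosφ·φ̇ = r ω cosθ.
L cosφ = √(L² − r² sin²θ) = 0.16684 m.
|ω_rod| = r ω |cosθ| / √(L² − r² sin²θ) = 0.0342·535.6·0.38591/0.16684 = 42.367 rad/s.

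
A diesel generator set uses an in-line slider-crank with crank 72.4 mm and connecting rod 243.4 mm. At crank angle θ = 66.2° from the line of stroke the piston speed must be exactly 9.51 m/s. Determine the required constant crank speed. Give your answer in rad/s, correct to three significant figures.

128

For an in-line slider-crank, |v_piston| = rω|sinθ|·[1 + r cosθ/√(L² − r² sin²θ)].
With r = 0.0724 m, L = 0.2434 m, θ = 66.2°: the bracketed kinematic factor |dx/dθ| = 0.074507 m.
ω = v/|dx/dθ| = 9.51/0.074507 = 127.64 rad/s.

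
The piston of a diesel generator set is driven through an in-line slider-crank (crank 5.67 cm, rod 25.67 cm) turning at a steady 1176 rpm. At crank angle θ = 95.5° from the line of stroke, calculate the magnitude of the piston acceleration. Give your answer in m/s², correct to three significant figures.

ω = 2π·1176/60 = 123.2 rad/s
x(θ) = r cosθ + √(L² − r² sin²θ); with ω constant, a = ω²·d²x/dθ².
d²x/dθ² = −r cosθ − r²(cos2θ)/√u − r⁴ sin²2θ/(4u^{3/2}),  u = L² − r² sin²θ = 0.0627095 m².
Substituting r = 0.0567 m, L = 0.2567 m, θ = 95.5°: d²x/dθ² = +0.018031 m.
a = ω²·d²x/dθ² = (123.2)²·(+0.018031) = +273.45 m/s²;  |a| = 273.45 m/s².

273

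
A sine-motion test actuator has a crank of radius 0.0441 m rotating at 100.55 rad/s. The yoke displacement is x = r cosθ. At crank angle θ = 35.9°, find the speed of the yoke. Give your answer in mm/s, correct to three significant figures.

ω = 100.5 rad/s
x = r cosθ ⇒ ẋ = −rω sinθ.
|v| = rω|sinθ| = 0.0441·100.5·|sin 35.9°| = 2.6001 m/s = 2600.1 mm/s.

2600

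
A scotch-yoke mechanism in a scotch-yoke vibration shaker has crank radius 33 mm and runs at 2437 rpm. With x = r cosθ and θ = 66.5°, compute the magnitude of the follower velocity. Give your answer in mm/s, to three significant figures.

7720

ω = 255.2 rad/s (from 2437 rpm).
x = r cosθ ⇒ ẋ = −rω sinθ.
|v| = rω|sinθ| = 0.033·255.2·|sin 66.5°| = 7.7232 m/s = 7723.2 mm/s.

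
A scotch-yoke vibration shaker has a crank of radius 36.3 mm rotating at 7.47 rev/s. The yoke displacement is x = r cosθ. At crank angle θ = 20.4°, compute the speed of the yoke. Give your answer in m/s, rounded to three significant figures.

0.594

ω = 46.94 rad/s (from 7.47 rev/s).
x = r cosθ ⇒ ẋ = −rω sinθ.
|v| = rω|sinθ| = 0.0363·46.94·|sin 20.4°| = 0.59388 m/s.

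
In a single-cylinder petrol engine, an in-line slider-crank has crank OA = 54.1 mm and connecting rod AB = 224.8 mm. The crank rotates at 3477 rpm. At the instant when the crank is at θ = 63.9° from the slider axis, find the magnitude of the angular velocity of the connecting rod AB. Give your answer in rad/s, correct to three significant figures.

39.5

ω = 364.1 rad/s (converted from 3477 rpm).
The rod makes angle φ with the slider axis where L sinφ = r sinθ; differentiating, L cosφ·φ̇ = r ω cosθ.
L cosφ = √(L² − r² sin²θ) = 0.21949 m.
|ω_rod| = r ω |cosθ| / √(L² − r² sin²θ) = 0.0541·364.1·0.43994/0.21949 = 39.483 rad/s.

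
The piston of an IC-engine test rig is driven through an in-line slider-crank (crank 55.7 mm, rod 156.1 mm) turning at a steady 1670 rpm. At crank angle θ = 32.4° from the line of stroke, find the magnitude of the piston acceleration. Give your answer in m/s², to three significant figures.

1720

ω = 2π·1670/60 = 174.9 rad/s
x(θ) = r cosθ + √(L² − r² sin²θ); with ω constant, a = ω²·d²x/dθ².
d²x/dθ² = −r cosθ − r²(cos2θ)/√u − r⁴ sin²2θ/(4u^{3/2}),  u = L² − r² sin²θ = 0.0234765 m².
Substituting r = 0.0557 m, L = 0.1561 m, θ = 32.4°: d²x/dθ² = -0.056198 m.
a = ω²·d²x/dθ² = (174.9)²·(-0.056198) = -1718.7 m/s²;  |a| = 1718.7 m/s².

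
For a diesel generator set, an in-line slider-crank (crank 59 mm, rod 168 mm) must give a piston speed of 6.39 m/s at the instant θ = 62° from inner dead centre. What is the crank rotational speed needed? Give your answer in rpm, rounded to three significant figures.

998

For an in-line slider-crank, |v_piston| = rω|sinθ|·[1 + r cosθ/√(L² − r² sin²θ)].
With r = 0.059 m, L = 0.168 m, θ = 62°: the bracketed kinematic factor |dx/dθ| = 0.061128 m.
ω = v/|dx/dθ| = 6.39/0.061128 = 104.53 rad/s.
N = 60ω/(2π) = 998.23 rpm.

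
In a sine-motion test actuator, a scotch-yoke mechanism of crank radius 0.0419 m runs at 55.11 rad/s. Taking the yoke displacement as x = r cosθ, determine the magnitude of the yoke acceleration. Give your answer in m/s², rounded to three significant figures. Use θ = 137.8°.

94.3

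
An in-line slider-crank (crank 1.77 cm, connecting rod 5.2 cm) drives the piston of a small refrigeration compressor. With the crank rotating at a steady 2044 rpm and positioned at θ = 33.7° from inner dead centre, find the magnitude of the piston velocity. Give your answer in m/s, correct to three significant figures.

2.71

ω = 2π·2044/60 = 214 rad/s
For an in-line slider-crank, x = r cosθ + √(L² − r² sin²θ), so v = −rω sinθ·[1 + r cosθ/√(L² − r² sin²θ)].
With r = 0.0177 m, L = 0.052 m, θ = 33.7°: √(L² − r² sin²θ) = 0.051064 m.
v = −0.0177·214·0.55484·[1 + 0.0177·0.83195/0.051064] = -2.7083 m/s.
|v| = 2.7083 m/s.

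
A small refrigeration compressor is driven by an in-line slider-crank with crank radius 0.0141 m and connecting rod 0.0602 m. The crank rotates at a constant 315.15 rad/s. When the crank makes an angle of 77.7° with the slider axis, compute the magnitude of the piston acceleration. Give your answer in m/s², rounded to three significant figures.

ω = 315.1 rad/s
x(θ) = r cosθ + √(L² − r² sin²θ); with ω constant, a = ω²·d²x/dθ².
d²x/dθ² = −r cosθ − r²(cos2θ)/√u − r⁴ sin²2θ/(4u^{3/2}),  u = L² − r² sin²θ = 0.00343425 m².
Substituting r = 0.0141 m, L = 0.0602 m, θ = 77.7°: d²x/dθ² = +7.2363e-05 m.
a = ω²·d²x/dθ² = (315.1)²·(+7.2363e-05) = +7.187 m/s²;  |a| = 7.187 m/s².

7.19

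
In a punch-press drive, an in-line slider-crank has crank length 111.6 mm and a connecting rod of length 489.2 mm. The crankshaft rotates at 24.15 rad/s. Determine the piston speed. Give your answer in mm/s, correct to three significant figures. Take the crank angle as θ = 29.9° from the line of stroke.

ω = 24.15 rad/s
For an in-line slider-crank, x = r cosθ + √(L² − r² sin²θ), so v = −rω sinθ·[1 + r cosθ/√(L² − r² sin²θ)].
With r = 0.1116 m, L = 0.4892 m, θ = 29.9°: √(L² − r² sin²θ) = 0.48603 m.
v = −0.1116·24.15·0.49849·[1 + 0.1116·0.86690/0.48603] = -1.6109 m/s.
|v| = 1.6109 m/s = 1610.9 mm/s.

1610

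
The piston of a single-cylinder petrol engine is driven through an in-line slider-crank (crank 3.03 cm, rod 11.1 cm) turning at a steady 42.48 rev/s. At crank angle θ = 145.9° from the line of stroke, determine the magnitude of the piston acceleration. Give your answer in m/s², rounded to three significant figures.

ω = 2π·42.5 = 266.9 rad/s
x(θ) = r cosθ + √(L² − r² sin²θ); with ω constant, a = ω²·d²x/dθ².
d²x/dθ² = −r cosθ − r²(cos2θ)/√u − r⁴ sin²2θ/(4u^{3/2}),  u = L² − r² sin²θ = 0.0120324 m².
Substituting r = 0.0303 m, L = 0.111 m, θ = 145.9°: d²x/dθ² = +0.021844 m.
a = ω²·d²x/dθ² = (266.9)²·(+0.021844) = +1556.2 m/s²;  |a| = 1556.2 m/s².

1560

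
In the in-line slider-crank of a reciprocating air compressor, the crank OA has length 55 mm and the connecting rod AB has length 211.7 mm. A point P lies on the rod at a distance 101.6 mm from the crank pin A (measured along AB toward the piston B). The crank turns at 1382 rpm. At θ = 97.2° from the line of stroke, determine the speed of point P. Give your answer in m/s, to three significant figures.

ω = 144.7 rad/s.  Crank-pin speed |V_A| = rω = 7.9597 m/s, perpendicular to OA.
Rod angle: sinφ = −(r/L) sinθ ⇒ φ = -14.937°; ω_rod = −rω cosθ/√(L²−r²sin²θ) = +4.8772 rad/s.
V_P = V_A + ω_rod × AP, with AP = 0.1016 m along the rod.
Components: V_Px = −rω sinθ − a·ω_rod·sinφ = -7.7693 m/s;  V_Py = rω cosθ + a·ω_rod·cosφ = -0.51884 m/s.
|V_P| = √(V_Px² + V_Py²) = 7.7866 m/s.

7.79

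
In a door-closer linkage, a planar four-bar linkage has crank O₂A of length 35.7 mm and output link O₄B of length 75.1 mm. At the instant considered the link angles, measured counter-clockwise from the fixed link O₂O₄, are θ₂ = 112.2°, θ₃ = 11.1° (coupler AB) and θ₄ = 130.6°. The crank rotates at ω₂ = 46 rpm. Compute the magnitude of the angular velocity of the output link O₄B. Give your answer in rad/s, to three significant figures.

2.58

ω₂ = 4.817 rad/s (from 46 rpm).
Differentiating the loop-closure r₂e^{iθ₂}+r₃e^{iθ₃}=r₁+r₄e^{iθ₄} gives r₂ω₂e^{iθ₂}+r₃ω₃e^{iθ₃}=r₄ω₄e^{iθ₄}.
Eliminating the other unknown: ω₄ = r₂ω₂ sin(θ₂−θ₃) / [r₄ sin(θ₄−θ₃)].
Numerator sine = +0.98129; denominator sine = +0.87036.
Result = 0.0357·4.817·(+0.98129) / (0.0751·(+0.87036)) = +2.5818 rad/s; magnitude 2.5818 rad/s.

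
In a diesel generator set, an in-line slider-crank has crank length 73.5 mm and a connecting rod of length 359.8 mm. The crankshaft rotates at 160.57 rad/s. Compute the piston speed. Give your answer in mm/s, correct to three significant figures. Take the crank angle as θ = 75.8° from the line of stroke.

ω = 160.6 rad/s
For an in-line slider-crank, x = r cosθ + √(L² − r² sin²θ), so v = −rω sinθ·[1 + r cosθ/√(L² − r² sin²θ)].
With r = 0.0735 m, L = 0.3598 m, θ = 75.8°: √(L² − r² sin²θ) = 0.35267 m.
v = −0.0735·160.6·0.96945·[1 + 0.0735·0.24531/0.35267] = -12.026 m/s.
|v| = 12.026 m/s = 12026 mm/s.

12000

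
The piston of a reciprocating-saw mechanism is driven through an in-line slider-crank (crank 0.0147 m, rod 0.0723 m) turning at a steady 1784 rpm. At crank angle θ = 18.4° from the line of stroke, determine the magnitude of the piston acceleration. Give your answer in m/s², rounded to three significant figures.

ω = 2π·1784/60 = 186.8 rad/s
x(θ) = r cosθ + √(L² − r² sin²θ); with ω constant, a = ω²·d²x/dθ².
d²x/dθ² = −r cosθ − r²(cos2θ)/√u − r⁴ sin²2θ/(4u^{3/2}),  u = L² − r² sin²θ = 0.00520576 m².
Substituting r = 0.0147 m, L = 0.0723 m, θ = 18.4°: d²x/dθ² = -0.016358 m.
a = ω²·d²x/dθ² = (186.8)²·(-0.016358) = -570.92 m/s²;  |a| = 570.92 m/s².

571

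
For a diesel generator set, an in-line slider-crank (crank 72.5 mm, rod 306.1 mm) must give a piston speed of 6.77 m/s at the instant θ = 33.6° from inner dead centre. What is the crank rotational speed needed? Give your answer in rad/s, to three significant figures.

141

For an in-line slider-crank, |v_piston| = rω|sinθ|·[1 + r cosθ/√(L² − r² sin²θ)].
With r = 0.0725 m, L = 0.3061 m, θ = 33.6°: the bracketed kinematic factor |dx/dθ| = 0.048105 m.
ω = v/|dx/dθ| = 6.77/0.048105 = 140.73 rad/s.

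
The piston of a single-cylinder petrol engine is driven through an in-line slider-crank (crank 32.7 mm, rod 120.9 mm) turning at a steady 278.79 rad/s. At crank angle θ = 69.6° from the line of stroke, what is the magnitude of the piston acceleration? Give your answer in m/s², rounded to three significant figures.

ω = 278.8 rad/s
x(θ) = r cosθ + √(L² − r² sin²θ); with ω constant, a = ω²·d²x/dθ².
d²x/dθ² = −r cosθ − r²(cos2θ)/√u − r⁴ sin²2θ/(4u^{3/2}),  u = L² − r² sin²θ = 0.0136774 m².
Substituting r = 0.0327 m, L = 0.1209 m, θ = 69.6°: d²x/dθ² = -0.0045533 m.
a = ω²·d²x/dθ² = (278.8)²·(-0.0045533) = -353.9 m/s²;  |a| = 353.9 m/s².

354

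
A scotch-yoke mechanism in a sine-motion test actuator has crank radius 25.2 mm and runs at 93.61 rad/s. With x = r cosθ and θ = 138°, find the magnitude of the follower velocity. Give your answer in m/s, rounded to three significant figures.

1.58

ω = 93.61 rad/s
x = r cosθ ⇒ ẋ = −rω sinθ.
|v| = rω|sinθ| = 0.0252·93.61·|sin 138°| = 1.5785 m/s.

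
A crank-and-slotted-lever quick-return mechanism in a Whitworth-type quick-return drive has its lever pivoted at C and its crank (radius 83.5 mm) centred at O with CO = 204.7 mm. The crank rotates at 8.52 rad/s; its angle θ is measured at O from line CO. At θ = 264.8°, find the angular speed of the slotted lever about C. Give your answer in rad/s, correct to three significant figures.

1.01

ω = 8.52 rad/s
Crank pin A relative to C: A = (d + r cosθ, r sinθ); lever angle φ = atan2(r sinθ, d + r cosθ).
Differentiating tanφ: φ̇ = rω(d cosθ + r)/(d² + r² + 2dr cosθ).
d² + r² + 2dr cosθ = |CA|² = 0.0457761 m²;  d cosθ + r = +0.064948 m.
|ω_lever| = |0.0835·8.52·+0.064948| / 0.0457761 = 1.0094 rad/s.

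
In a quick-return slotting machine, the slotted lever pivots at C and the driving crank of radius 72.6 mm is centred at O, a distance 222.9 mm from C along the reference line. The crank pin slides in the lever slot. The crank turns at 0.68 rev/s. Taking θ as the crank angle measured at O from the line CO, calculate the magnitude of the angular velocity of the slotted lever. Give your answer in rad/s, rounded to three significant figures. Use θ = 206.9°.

1.50

ω = 4.273 rad/s (from 0.68 rev/s).
Crank pin A relative to C: A = (d + r cosθ, r sinθ); lever angle φ = atan2(r sinθ, d + r cosθ).
Differentiating tanφ: φ̇ = rω(d cosθ + r)/(d² + r² + 2dr cosθ).
d² + r² + 2dr cosθ = |CA|² = 0.0260921 m²;  d cosθ + r = -0.12618 m.
|ω_lever| = |0.0726·4.273·-0.12618| / 0.0260921 = 1.5001 rad/s.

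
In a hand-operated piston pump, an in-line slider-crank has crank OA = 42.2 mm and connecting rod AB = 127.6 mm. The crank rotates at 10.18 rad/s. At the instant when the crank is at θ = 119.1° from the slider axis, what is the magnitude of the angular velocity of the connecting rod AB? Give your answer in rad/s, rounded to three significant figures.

ω = 10.18 rad/s
The rod makes angle φ with the slider axis where L sinφ = r sinθ; differentiating, L cosφ·φ̇ = r ω cosθ.
L cosφ = √(L² − r² sin²θ) = 0.12216 m.
|ω_rod| = r ω |cosθ| / √(L² − r² sin²θ) = 0.0422·10.18·0.48634/0.12216 = 1.7103 rad/s.

1.71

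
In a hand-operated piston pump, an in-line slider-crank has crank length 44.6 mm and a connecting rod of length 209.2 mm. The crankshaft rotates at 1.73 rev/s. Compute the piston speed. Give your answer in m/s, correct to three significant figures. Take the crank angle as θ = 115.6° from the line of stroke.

ω = 2π·1.73 = 10.87 rad/s
For an in-line slider-crank, x = r cosθ + √(L² − r² sin²θ), so v = −rω sinθ·[1 + r cosθ/√(L² − r² sin²θ)].
With r = 0.0446 m, L = 0.2092 m, θ = 115.6°: √(L² − r² sin²θ) = 0.2053 m.
v = −0.0446·10.87·0.90183·[1 + 0.0446·-0.43209/0.2053] = -0.39617 m/s.
|v| = 0.39617 m/s.

0.396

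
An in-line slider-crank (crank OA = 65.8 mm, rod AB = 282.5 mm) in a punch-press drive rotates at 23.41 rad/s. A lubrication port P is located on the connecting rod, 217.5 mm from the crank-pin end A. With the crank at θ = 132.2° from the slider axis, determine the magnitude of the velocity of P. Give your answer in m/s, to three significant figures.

1.03

ω = 23.41 rad/s.  Crank-pin speed |V_A| = rω = 1.5404 m/s, perpendicular to OA.
Rod angle: sinφ = −(r/L) sinθ ⇒ φ = -9.936°; ω_rod = −rω cosθ/√(L²−r²sin²θ) = +3.7184 rad/s.
V_P = V_A + ω_rod × AP, with AP = 0.2175 m along the rod.
Components: V_Px = −rω sinθ − a·ω_rod·sinφ = -1.0016 m/s;  V_Py = rω cosθ + a·ω_rod·cosφ = -0.23807 m/s.
|V_P| = √(V_Px² + V_Py²) = 1.0295 m/s.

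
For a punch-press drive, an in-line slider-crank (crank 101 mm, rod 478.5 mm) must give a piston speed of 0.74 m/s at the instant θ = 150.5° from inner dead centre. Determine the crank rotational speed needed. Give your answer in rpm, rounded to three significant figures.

174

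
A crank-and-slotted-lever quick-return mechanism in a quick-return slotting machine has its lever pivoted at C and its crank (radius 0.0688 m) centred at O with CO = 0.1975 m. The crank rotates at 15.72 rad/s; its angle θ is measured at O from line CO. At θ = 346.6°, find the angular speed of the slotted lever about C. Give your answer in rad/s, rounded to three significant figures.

4.02

ω = 15.72 rad/s
Crank pin A relative to C: A = (d + r cosθ, r sinθ); lever angle φ = atan2(r sinθ, d + r cosθ).
Differentiating tanφ: φ̇ = rω(d cosθ + r)/(d² + r² + 2dr cosθ).
d² + r² + 2dr cosθ = |CA|² = 0.0701758 m²;  d cosθ + r = +0.26092 m.
|ω_lever| = |0.0688·15.72·+0.26092| / 0.0701758 = 4.0213 rad/s.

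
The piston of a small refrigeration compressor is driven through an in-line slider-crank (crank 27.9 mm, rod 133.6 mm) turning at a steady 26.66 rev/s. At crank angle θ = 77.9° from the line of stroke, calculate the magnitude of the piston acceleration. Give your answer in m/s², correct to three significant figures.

ω = 2π·26.7 = 167.5 rad/s
x(θ) = r cosθ + √(L² − r² sin²θ); with ω constant, a = ω²·d²x/dθ².
d²x/dθ² = −r cosθ − r²(cos2θ)/√u − r⁴ sin²2θ/(4u^{3/2}),  u = L² − r² sin²θ = 0.0171048 m².
Substituting r = 0.0279 m, L = 0.1336 m, θ = 77.9°: d²x/dθ² = -0.00043096 m.
a = ω²·d²x/dθ² = (167.5)²·(-0.00043096) = -12.092 m/s²;  |a| = 12.092 m/s².

12.1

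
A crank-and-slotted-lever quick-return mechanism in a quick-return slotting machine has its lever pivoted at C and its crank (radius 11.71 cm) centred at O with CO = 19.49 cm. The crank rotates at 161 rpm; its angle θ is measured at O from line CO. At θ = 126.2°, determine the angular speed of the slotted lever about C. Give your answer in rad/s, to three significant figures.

0.159

ω = 16.86 rad/s (from 161 rpm).
Crank pin A relative to C: A = (d + r cosθ, r sinθ); lever angle φ = atan2(r sinθ, d + r cosθ).
Differentiating tanφ: φ̇ = rω(d cosθ + r)/(d² + r² + 2dr cosθ).
d² + r² + 2dr cosθ = |CA|² = 0.0247399 m²;  d cosθ + r = +0.001991 m.
|ω_lever| = |0.1171·16.86·+0.001991| / 0.0247399 = 0.15888 rad/s.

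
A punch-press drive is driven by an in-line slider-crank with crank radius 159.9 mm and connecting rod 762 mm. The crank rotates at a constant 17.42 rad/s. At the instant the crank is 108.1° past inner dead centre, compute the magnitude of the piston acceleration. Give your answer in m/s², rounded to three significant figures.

ω = 17.42 rad/s
x(θ) = r cosθ + √(L² − r² sin²θ); with ω constant, a = ω²·d²x/dθ².
d²x/dθ² = −r cosθ − r²(cos2θ)/√u − r⁴ sin²2θ/(4u^{3/2}),  u = L² − r² sin²θ = 0.557544 m².
Substituting r = 0.1599 m, L = 0.762 m, θ = 108.1°: d²x/dθ² = +0.077172 m.
a = ω²·d²x/dθ² = (17.42)²·(+0.077172) = +23.418 m/s²;  |a| = 23.418 m/s².

23.4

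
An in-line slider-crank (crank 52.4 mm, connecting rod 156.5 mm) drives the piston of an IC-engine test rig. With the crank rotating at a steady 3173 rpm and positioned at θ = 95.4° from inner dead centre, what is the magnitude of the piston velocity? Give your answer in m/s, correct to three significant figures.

16.8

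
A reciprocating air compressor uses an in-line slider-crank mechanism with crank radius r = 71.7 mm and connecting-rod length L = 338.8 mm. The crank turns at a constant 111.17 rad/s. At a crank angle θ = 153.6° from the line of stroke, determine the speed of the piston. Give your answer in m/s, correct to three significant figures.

2.87

ω = 111.2 rad/s
For an in-line slider-crank, x = r cosθ + √(L² − r² sin²θ), so v = −rω sinθ·[1 + r cosθ/√(L² − r² sin²θ)].
With r = 0.0717 m, L = 0.3388 m, θ = 153.6°: √(L² − r² sin²θ) = 0.3373 m.
v = −0.0717·111.2·0.44464·[1 + 0.0717·-0.89571/0.3373] = -2.8693 m/s.
|v| = 2.8693 m/s.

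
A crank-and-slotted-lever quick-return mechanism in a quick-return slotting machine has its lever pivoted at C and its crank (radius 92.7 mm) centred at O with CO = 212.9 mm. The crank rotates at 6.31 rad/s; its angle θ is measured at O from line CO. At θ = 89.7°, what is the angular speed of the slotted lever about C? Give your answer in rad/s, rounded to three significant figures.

ω = 6.31 rad/s
Crank pin A relative to C: A = (d + r cosθ, r sinθ); lever angle φ = atan2(r sinθ, d + r cosθ).
Differentiating tanφ: φ̇ = rω(d cosθ + r)/(d² + r² + 2dr cosθ).
d² + r² + 2dr cosθ = |CA|² = 0.0541264 m²;  d cosθ + r = +0.093815 m.
|ω_lever| = |0.0927·6.31·+0.093815| / 0.0541264 = 1.0138 rad/s.

1.01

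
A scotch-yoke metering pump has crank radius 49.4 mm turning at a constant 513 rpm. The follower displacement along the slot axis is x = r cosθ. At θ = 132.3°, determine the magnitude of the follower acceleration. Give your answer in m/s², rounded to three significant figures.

95.9

ω = 53.72 rad/s (from 513 rpm).
x = r cosθ ⇒ ẍ = −rω² cosθ (ω constant).
|a| = rω²|cosθ| = 0.0494·(53.72)²·|cos 132.3°| = 95.949 m/s².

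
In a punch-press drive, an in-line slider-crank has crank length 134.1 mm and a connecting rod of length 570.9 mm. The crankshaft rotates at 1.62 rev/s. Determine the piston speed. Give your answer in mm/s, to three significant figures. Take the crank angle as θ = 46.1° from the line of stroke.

1150

ω = 2π·1.62 = 10.18 rad/s
For an in-line slider-crank, x = r cosθ + √(L² − r² sin²θ), so v = −rω sinθ·[1 + r cosθ/√(L² − r² sin²θ)].
With r = 0.1341 m, L = 0.5709 m, θ = 46.1°: √(L² − r² sin²θ) = 0.56266 m.
v = −0.1341·10.18·0.72055·[1 + 0.1341·0.69340/0.56266] = -1.1461 m/s.
|v| = 1.1461 m/s = 1146.1 mm/s.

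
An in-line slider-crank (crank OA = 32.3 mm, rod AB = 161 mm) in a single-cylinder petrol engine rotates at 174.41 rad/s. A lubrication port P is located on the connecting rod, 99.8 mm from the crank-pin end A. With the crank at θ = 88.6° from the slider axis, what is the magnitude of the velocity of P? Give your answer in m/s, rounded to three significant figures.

ω = 174.4 rad/s.  Crank-pin speed |V_A| = rω = 5.6334 m/s, perpendicular to OA.
Rod angle: sinφ = −(r/L) sinθ ⇒ φ = -11.570°; ω_rod = −rω cosθ/√(L²−r²sin²θ) = -0.87262 rad/s.
V_P = V_A + ω_rod × AP, with AP = 0.0998 m along the rod.
Components: V_Px = −rω sinθ − a·ω_rod·sinφ = -5.6492 m/s;  V_Py = rω cosθ + a·ω_rod·cosφ = +0.052319 m/s.
|V_P| = √(V_Px² + V_Py²) = 5.6495 m/s.

5.65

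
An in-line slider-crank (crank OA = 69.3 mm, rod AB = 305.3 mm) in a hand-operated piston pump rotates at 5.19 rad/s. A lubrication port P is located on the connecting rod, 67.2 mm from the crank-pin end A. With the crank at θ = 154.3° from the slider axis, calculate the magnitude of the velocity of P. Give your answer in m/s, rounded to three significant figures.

0.293

ω = 5.19 rad/s.  Crank-pin speed |V_A| = rω = 0.35967 m/s, perpendicular to OA.
Rod angle: sinφ = −(r/L) sinθ ⇒ φ = -5.649°; ω_rod = −rω cosθ/√(L²−r²sin²θ) = +1.0667 rad/s.
V_P = V_A + ω_rod × AP, with AP = 0.0672 m along the rod.
Components: V_Px = −rω sinθ − a·ω_rod·sinφ = -0.14892 m/s;  V_Py = rω cosθ + a·ω_rod·cosφ = -0.25275 m/s.
|V_P| = √(V_Px² + V_Py²) = 0.29336 m/s.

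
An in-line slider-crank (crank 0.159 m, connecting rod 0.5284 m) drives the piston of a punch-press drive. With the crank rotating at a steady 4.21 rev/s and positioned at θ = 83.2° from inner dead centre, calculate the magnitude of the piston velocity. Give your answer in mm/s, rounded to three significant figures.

4330

ω = 2π·4.21 = 26.45 rad/s
For an in-line slider-crank, x = r cosθ + √(L² − r² sin²θ), so v = −rω sinθ·[1 + r cosθ/√(L² − r² sin²θ)].
With r = 0.159 m, L = 0.5284 m, θ = 83.2°: √(L² − r² sin²θ) = 0.50426 m.
v = −0.159·26.45·0.99297·[1 + 0.159·0.11840/0.50426] = -4.3322 m/s.
|v| = 4.3322 m/s = 4332.2 mm/s.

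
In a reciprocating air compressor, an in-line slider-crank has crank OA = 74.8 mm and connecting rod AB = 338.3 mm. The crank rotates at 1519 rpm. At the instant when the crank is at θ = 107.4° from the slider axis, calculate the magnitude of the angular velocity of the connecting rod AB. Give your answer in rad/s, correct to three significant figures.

ω = 159.1 rad/s (converted from 1519 rpm).
The rod makes angle φ with the slider axis where L sinφ = r sinθ; differentiating, L cosφ·φ̇ = r ω cosθ.
L cosφ = √(L² − r² sin²θ) = 0.33068 m.
|ω_rod| = r ω |cosθ| / √(L² − r² sin²θ) = 0.0748·159.1·0.29904/0.33068 = 10.76 rad/s.

10.8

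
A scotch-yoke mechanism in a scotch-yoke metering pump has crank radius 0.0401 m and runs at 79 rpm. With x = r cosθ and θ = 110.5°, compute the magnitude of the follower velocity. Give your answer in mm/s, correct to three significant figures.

311

ω = 8.273 rad/s (from 79 rpm).
x = r cosθ ⇒ ẋ = −rω sinθ.
|v| = rω|sinθ| = 0.0401·8.273·|sin 110.5°| = 0.31073 m/s = 310.73 mm/s.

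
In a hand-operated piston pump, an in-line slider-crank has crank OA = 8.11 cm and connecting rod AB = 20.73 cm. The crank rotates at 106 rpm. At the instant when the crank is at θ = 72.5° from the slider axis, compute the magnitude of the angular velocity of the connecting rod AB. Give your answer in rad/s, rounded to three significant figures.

1.41

ω = 11.1 rad/s (converted from 106 rpm).
The rod makes angle φ with the slider axis where L sinφ = r sinθ; differentiating, L cosφ·φ̇ = r ω cosθ.
L cosφ = √(L² − r² sin²θ) = 0.19233 m.
|ω_rod| = r ω |cosθ| / √(L² − r² sin²θ) = 0.0811·11.1·0.30071/0.19233 = 1.4075 rad/s.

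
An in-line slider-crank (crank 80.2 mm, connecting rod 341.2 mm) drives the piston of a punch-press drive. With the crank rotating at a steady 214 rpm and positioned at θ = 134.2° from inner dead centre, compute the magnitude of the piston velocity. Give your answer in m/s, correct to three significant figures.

1.07

ω = 2π·214/60 = 22.41 rad/s
For an in-line slider-crank, x = r cosθ + √(L² − r² sin²θ), so v = −rω sinθ·[1 + r cosθ/√(L² − r² sin²θ)].
With r = 0.0802 m, L = 0.3412 m, θ = 134.2°: √(L² − r² sin²θ) = 0.33632 m.
v = −0.0802·22.41·0.71691·[1 + 0.0802·-0.69717/0.33632] = -1.0743 m/s.
|v| = 1.0743 m/s.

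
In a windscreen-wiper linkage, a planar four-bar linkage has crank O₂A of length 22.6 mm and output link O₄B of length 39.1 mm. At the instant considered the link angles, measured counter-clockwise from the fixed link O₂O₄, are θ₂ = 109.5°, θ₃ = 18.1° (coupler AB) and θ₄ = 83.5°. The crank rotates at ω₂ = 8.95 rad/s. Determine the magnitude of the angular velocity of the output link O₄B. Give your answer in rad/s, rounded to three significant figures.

ω₂ = 8.95 rad/s
Differentiating the loop-closure r₂e^{iθ₂}+r₃e^{iθ₃}=r₁+r₄e^{iθ₄} gives r₂ω₂e^{iθ₂}+r₃ω₃e^{iθ₃}=r₄ω₄e^{iθ₄}.
Eliminating the other unknown: ω₄ = r₂ω₂ sin(θ₂−θ₃) / [r₄ sin(θ₄−θ₃)].
Numerator sine = +0.99970; denominator sine = +0.90924.
Result = 0.0226·8.95·(+0.99970) / (0.0391·(+0.90924)) = +5.6879 rad/s; magnitude 5.6879 rad/s.

5.69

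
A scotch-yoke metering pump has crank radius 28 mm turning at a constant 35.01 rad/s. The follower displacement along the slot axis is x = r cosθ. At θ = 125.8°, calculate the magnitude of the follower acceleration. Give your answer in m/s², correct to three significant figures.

20.1

ω = 35.01 rad/s
x = r cosθ ⇒ ẍ = −rω² cosθ (ω constant).
|a| = rω²|cosθ| = 0.028·(35.01)²·|cos 125.8°| = 20.076 m/s².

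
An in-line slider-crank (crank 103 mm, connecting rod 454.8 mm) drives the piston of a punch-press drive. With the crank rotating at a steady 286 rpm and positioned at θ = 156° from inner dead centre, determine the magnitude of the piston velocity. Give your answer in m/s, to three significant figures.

0.994

ω = 2π·286/60 = 29.95 rad/s
For an in-line slider-crank, x = r cosθ + √(L² − r² sin²θ), so v = −rω sinθ·[1 + r cosθ/√(L² − r² sin²θ)].
With r = 0.103 m, L = 0.4548 m, θ = 156°: √(L² − r² sin²θ) = 0.45287 m.
v = −0.103·29.95·0.40674·[1 + 0.103·-0.91355/0.45287] = -0.99401 m/s.
|v| = 0.99401 m/s.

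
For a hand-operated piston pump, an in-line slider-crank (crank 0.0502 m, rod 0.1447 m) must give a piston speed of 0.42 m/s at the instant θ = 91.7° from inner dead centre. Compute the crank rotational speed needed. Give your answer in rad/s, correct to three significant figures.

For an in-line slider-crank, |v_piston| = rω|sinθ|·[1 + r cosθ/√(L² − r² sin²θ)].
With r = 0.0502 m, L = 0.1447 m, θ = 91.7°: the bracketed kinematic factor |dx/dθ| = 0.049627 m.
ω = v/|dx/dθ| = 0.42/0.049627 = 8.4631 rad/s.

8.46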